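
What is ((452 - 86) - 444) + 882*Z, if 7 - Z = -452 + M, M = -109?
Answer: 500898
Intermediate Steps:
Z = 568 (Z = 7 - (-452 - 109) = 7 - 1*(-561) = 7 + 561 = 568)
((452 - 86) - 444) + 882*Z = ((452 - 86) - 444) + 882*568 = (366 - 444) + 500976 = -78 + 500976 = 500898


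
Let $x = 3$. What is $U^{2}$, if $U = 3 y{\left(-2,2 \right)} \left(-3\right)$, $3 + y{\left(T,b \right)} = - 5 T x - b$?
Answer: $50625$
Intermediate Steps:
$y{\left(T,b \right)} = -3 - b - 15 T$ ($y{\left(T,b \right)} = -3 + \left(- 5 T 3 - b\right) = -3 - \left(b + 15 T\right) = -3 - b - 15 T$)
$U = -225$ ($U = 3 \left(-3 - 2 - -30\right) \left(-3\right) = 3 \left(-3 - 2 + 30\right) \left(-3\right) = 3 \cdot 25 \left(-3\right) = 75 \left(-3\right) = -225$)
$U^{2} = \left(-225\right)^{2} = 50625$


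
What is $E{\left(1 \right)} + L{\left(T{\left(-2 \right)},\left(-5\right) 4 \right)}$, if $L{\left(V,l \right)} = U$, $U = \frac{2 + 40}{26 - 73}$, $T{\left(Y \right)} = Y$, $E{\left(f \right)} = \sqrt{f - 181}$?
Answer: $- \frac{42}{47} + 6 i \sqrt{5} \approx -0.89362 + 13.416 i$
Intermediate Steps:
$E{\left(f \right)} = \sqrt{-181 + f}$
$U = - \frac{42}{47}$ ($U = \frac{42}{-47} = 42 \left(- \frac{1}{47}\right) = - \frac{42}{47} \approx -0.89362$)
$L{\left(V,l \right)} = - \frac{42}{47}$
$E{\left(1 \right)} + L{\left(T{\left(-2 \right)},\left(-5\right) 4 \right)} = \sqrt{-181 + 1} - \frac{42}{47} = \sqrt{-180} - \frac{42}{47} = 6 i \sqrt{5} - \frac{42}{47} = - \frac{42}{47} + 6 i \sqrt{5}$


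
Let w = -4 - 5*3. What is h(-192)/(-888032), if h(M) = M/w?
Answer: -6/527269 ≈ -1.1379e-5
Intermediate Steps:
w = -19 (w = -4 - 15 = -19)
h(M) = -M/19 (h(M) = M/(-19) = M*(-1/19) = -M/19)
h(-192)/(-888032) = -1/19*(-192)/(-888032) = (192/19)*(-1/888032) = -6/527269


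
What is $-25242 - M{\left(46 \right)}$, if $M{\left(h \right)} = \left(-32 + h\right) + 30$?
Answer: $-25286$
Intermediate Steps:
$M{\left(h \right)} = -2 + h$
$-25242 - M{\left(46 \right)} = -25242 - \left(-2 + 46\right) = -25242 - 44 = -25286$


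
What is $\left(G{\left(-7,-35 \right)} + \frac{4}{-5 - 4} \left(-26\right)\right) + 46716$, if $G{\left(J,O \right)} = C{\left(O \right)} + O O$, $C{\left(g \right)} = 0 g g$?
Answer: $\frac{431573}{9} \approx 47953.0$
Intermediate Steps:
$C{\left(g \right)} = 0$ ($C{\left(g \right)} = 0 g = 0$)
$G{\left(J,O \right)} = O^{2}$ ($G{\left(J,O \right)} = 0 + O O = 0 + O^{2} = O^{2}$)
$\left(G{\left(-7,-35 \right)} + \frac{4}{-5 - 4} \left(-26\right)\right) + 46716 = \left(\left(-35\right)^{2} + \frac{4}{-5 - 4} \left(-26\right)\right) + 46716 = \left(1225 + \frac{4}{-9} \left(-26\right)\right) + 46716 = \left(1225 + 4 \left(- \frac{1}{9}\right) \left(-26\right)\right) + 46716 = \left(1225 - - \frac{104}{9}\right) + 46716 = \left(1225 + \frac{104}{9}\right) + 46716 = \frac{11129}{9} + 46716 = \frac{431573}{9}$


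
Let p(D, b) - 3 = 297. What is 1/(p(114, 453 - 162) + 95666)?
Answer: 1/95966 ≈ 1.0420e-5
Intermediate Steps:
p(D, b) = 300 (p(D, b) = 3 + 297 = 300)
1/(p(114, 453 - 162) + 95666) = 1/(300 + 95666) = 1/95966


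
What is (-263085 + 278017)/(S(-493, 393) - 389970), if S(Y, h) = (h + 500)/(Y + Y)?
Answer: -14722952/384511313 ≈ -0.038290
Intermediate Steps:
S(Y, h) = (500 + h)/(2*Y) (S(Y, h) = (500 + h)/((2*Y)) = (500 + h)*(1/(2*Y)) = (500 + h)/(2*Y))
(-263085 + 278017)/(S(-493, 393) - 389970) = (-263085 + 278017)/((½)*(500 + 393)/(-493) - 389970) = 14932/((½)*(-1/493)*893 - 389970) = 14932/(-893/986 - 389970) = 14932/(-384511313/986) = 14932*(-986/384511313) = -14722952/384511313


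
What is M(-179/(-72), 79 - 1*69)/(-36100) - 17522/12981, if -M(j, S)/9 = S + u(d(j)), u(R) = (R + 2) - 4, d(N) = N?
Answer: -1010110589/749782560 ≈ -1.3472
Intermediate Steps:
u(R) = -2 + R (u(R) = (2 + R) - 4 = -2 + R)
M(j, S) = 18 - 9*S - 9*j (M(j, S) = -9*(S + (-2 + j)) = -9*(-2 + S + j) = 18 - 9*S - 9*j)
M(-179/(-72), 79 - 1*69)/(-36100) - 17522/12981 = (18 - 9*(79 - 1*69) - (-1611)/(-72))/(-36100) - 17522/12981 = (18 - 9*(79 - 69) - (-1611)*(-1)/72)*(-1/36100) - 17522*1/12981 = (18 - 9*10 - 9*179/72)*(-1/36100) - 17522/12981 = (18 - 90 - 179/8)*(-1/36100) - 17522/12981 = -755/8*(-1/36100) - 17522/12981 = 151/57760 - 17522/12981 = -1010110589/749782560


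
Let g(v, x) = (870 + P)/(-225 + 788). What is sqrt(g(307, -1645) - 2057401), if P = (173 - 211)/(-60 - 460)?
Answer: 33*I*sqrt(10120319767155)/73190 ≈ 1434.4*I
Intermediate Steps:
P = 19/260 (P = -38/(-520) = -38*(-1/520) = 19/260 ≈ 0.073077)
g(v, x) = 226219/146380 (g(v, x) = (870 + 19/260)/(-225 + 788) = (226219/260)/563 = (226219/260)*(1/563) = 226219/146380)
sqrt(g(307, -1645) - 2057401) = sqrt(226219/146380 - 2057401) = sqrt(-301162132161/146380) = 33*I*sqrt(10120319767155)/73190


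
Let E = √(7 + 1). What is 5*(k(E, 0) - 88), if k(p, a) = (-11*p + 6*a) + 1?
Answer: -435 - 110*√2 ≈ -590.56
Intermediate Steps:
E = 2*√2 (E = √8 = 2*√2 ≈ 2.8284)
k(p, a) = 1 - 11*p + 6*a
5*(k(E, 0) - 88) = 5*((1 - 22*√2 + 6*0) - 88) = 5*((1 - 22*√2 + 0) - 88) = 5*((1 - 22*√2) - 88) = 5*(-87 - 22*√2) = -435 - 110*√2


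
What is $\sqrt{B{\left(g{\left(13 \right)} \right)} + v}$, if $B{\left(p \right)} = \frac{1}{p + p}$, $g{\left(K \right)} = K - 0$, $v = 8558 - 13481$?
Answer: $\frac{i \sqrt{3327922}}{26} \approx 70.164 i$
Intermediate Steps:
$v = -4923$ ($v = 8558 - 13481 = -4923$)
$g{\left(K \right)} = K$ ($g{\left(K \right)} = K + 0 = K$)
$B{\left(p \right)} = \frac{1}{2 p}$
$\sqrt{B{\left(g{\left(13 \right)} \right)} + v} = \sqrt{\frac{1}{2 \cdot 13} - 4923} = \sqrt{\frac{1}{2} \cdot \frac{1}{13} - 4923} = \sqrt{\frac{1}{26} - 4923} = \sqrt{- \frac{127997}{26}} = \frac{i \sqrt{3327922}}{26}$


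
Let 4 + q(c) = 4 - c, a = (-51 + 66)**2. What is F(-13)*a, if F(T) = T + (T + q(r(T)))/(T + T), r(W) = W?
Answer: -2925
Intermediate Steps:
a = 225 (a = 15**2 = 225)
q(c) = -c (q(c) = -4 + (4 - c) = -c)
F(T) = T (F(T) = T + (T - T)/(T + T) = T + 0/((2*T)) = T + 0*(1/(2*T)) = T + 0 = T)
F(-13)*a = -13*225 = -2925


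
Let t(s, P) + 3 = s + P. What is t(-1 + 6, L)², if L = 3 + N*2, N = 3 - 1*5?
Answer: 1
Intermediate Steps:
N = -2 (N = 3 - 5 = -2)
L = -1 (L = 3 - 2*2 = 3 - 4 = -1)
t(s, P) = -3 + P + s (t(s, P) = -3 + (s + P) = -3 + (P + s) = -3 + P + s)
t(-1 + 6, L)² = (-3 - 1 + (-1 + 6))² = (-3 - 1 + 5)² = 1² = 1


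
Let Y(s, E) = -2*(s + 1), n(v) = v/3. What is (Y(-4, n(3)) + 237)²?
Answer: 59049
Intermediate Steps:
n(v) = v/3 (n(v) = v*(⅓) = v/3)
Y(s, E) = -2 - 2*s (Y(s, E) = -2*(1 + s) = -2 - 2*s)
(Y(-4, n(3)) + 237)² = ((-2 - 2*(-4)) + 237)² = ((-2 + 8) + 237)² = (6 + 237)² = 243² = 59049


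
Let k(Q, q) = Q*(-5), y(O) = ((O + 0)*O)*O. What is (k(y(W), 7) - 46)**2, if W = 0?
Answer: 2116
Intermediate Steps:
y(O) = O**3 (y(O) = (O*O)*O = O**2*O = O**3)
k(Q, q) = -5*Q
(k(y(W), 7) - 46)**2 = (-5*0**3 - 46)**2 = (-5*0 - 46)**2 = (0 - 46)**2 = (-46)**2 = 2116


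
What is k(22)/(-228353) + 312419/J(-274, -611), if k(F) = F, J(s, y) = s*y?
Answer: 71338132799/38229489142 ≈ 1.8661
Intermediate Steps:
k(22)/(-228353) + 312419/J(-274, -611) = 22/(-228353) + 312419/((-274*(-611))) = 22*(-1/228353) + 312419/167414 = -22/228353 + 312419*(1/167414) = -22/228353 + 312419/167414 = 71338132799/38229489142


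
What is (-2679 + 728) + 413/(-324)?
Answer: -632537/324 ≈ -1952.3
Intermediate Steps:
(-2679 + 728) + 413/(-324) = -1951 + 413*(-1/324) = -1951 - 413/324 = -632537/324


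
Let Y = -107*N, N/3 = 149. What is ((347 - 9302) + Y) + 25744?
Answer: -31040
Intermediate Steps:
N = 447 (N = 3*149 = 447)
Y = -47829 (Y = -107*447 = -47829)
((347 - 9302) + Y) + 25744 = ((347 - 9302) - 47829) + 25744 = (-8955 - 47829) + 25744 = -56784 + 25744 = -31040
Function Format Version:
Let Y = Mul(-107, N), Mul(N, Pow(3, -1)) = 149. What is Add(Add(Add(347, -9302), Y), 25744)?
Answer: -31040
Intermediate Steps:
N = 447 (N = Mul(3, 149) = 447)
Y = -47829 (Y = Mul(-107, 447) = -47829)
Add(Add(Add(347, -9302), Y), 25744) = Add(Add(Add(347, -9302), -47829), 25744) = Add(Add(-8955, -47829), 25744) = Add(-56784, 25744) = -31040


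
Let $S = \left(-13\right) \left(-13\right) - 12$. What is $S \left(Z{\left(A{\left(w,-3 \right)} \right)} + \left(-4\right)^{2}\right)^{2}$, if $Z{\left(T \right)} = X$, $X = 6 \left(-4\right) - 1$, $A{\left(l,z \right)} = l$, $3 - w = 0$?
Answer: $12717$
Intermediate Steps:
$w = 3$ ($w = 3 - 0 = 3 + 0 = 3$)
$X = -25$ ($X = -24 - 1 = -25$)
$Z{\left(T \right)} = -25$
$S = 157$ ($S = 169 - 12 = 157$)
$S \left(Z{\left(A{\left(w,-3 \right)} \right)} + \left(-4\right)^{2}\right)^{2} = 157 \left(-25 + \left(-4\right)^{2}\right)^{2} = 157 \left(-25 + 16\right)^{2} = 157 \left(-9\right)^{2} = 157 \cdot 81 = 12717$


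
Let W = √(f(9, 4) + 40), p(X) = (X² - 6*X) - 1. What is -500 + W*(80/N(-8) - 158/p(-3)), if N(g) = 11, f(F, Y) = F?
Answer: -70303/143 ≈ -491.63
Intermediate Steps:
p(X) = -1 + X² - 6*X
W = 7 (W = √(9 + 40) = √49 = 7)
-500 + W*(80/N(-8) - 158/p(-3)) = -500 + 7*(80/11 - 158/(-1 + (-3)² - 6*(-3))) = -500 + 7*(80*(1/11) - 158/(-1 + 9 + 18)) = -500 + 7*(80/11 - 158/26) = -500 + 7*(80/11 - 158*1/26) = -500 + 7*(80/11 - 79/13) = -500 + 7*(171/143) = -500 + 1197/143 = -70303/143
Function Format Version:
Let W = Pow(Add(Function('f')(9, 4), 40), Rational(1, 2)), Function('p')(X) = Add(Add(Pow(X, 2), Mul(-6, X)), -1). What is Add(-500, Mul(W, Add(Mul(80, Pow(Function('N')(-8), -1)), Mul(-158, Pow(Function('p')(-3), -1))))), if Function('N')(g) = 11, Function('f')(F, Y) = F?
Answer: Rational(-70303, 143) ≈ -491.63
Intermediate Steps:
Function('p')(X) = Add(-1, Pow(X, 2), Mul(-6, X))
W = 7 (W = Pow(Add(9, 40), Rational(1, 2)) = Pow(49, Rational(1, 2)) = 7)
Add(-500, Mul(W, Add(Mul(80, Pow(Function('N')(-8), -1)), Mul(-158, Pow(Function('p')(-3), -1))))) = Add(-500, Mul(7, Add(Mul(80, Pow(11, -1)), Mul(-158, Pow(Add(-1, Pow(-3, 2), Mul(-6, -3)), -1))))) = Add(-500, Mul(7, Add(Mul(80, Rational(1, 11)), Mul(-158, Pow(Add(-1, 9, 18), -1))))) = Add(-500, Mul(7, Add(Rational(80, 11), Mul(-158, Pow(26, -1))))) = Add(-500, Mul(7, Add(Rational(80, 11), Mul(-158, Rational(1, 26))))) = Add(-500, Mul(7, Add(Rational(80, 11), Rational(-79, 13)))) = Add(-500, Mul(7, Rational(171, 143))) = Add(-500, Rational(1197, 143)) = Rational(-70303, 143)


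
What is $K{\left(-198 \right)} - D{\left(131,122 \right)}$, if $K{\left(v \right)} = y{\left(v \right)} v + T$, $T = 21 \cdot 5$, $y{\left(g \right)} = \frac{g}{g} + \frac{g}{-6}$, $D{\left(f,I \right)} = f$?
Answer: $-6758$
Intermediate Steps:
$y{\left(g \right)} = 1 - \frac{g}{6}$ ($y{\left(g \right)} = 1 + g \left(- \frac{1}{6}\right) = 1 - \frac{g}{6}$)
$T = 105$
$K{\left(v \right)} = 105 + v \left(1 - \frac{v}{6}\right)$ ($K{\left(v \right)} = \left(1 - \frac{v}{6}\right) v + 105 = v \left(1 - \frac{v}{6}\right) + 105 = 105 + v \left(1 - \frac{v}{6}\right)$)
$K{\left(-198 \right)} - D{\left(131,122 \right)} = \left(105 - - 33 \left(-6 - 198\right)\right) - 131 = \left(105 - \left(-33\right) \left(-204\right)\right) - 131 = \left(105 - 6732\right) - 131 = -6627 - 131 = -6758$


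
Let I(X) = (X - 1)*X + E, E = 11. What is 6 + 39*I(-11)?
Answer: 5583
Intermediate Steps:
I(X) = 11 + X*(-1 + X) (I(X) = (X - 1)*X + 11 = (-1 + X)*X + 11 = X*(-1 + X) + 11 = 11 + X*(-1 + X))
6 + 39*I(-11) = 6 + 39*(11 + (-11)² - 1*(-11)) = 6 + 39*(11 + 121 + 11) = 6 + 39*143 = 6 + 5577 = 5583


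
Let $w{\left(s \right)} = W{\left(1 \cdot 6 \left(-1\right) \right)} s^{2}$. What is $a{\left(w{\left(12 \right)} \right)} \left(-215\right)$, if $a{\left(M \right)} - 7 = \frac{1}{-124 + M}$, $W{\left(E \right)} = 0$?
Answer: $- \frac{186405}{124} \approx -1503.3$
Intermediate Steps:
$w{\left(s \right)} = 0$ ($w{\left(s \right)} = 0 s^{2} = 0$)
$a{\left(M \right)} = 7 + \frac{1}{-124 + M}$
$a{\left(w{\left(12 \right)} \right)} \left(-215\right) = \frac{-867 + 7 \cdot 0}{-124 + 0} \left(-215\right) = \frac{-867 + 0}{-124} \left(-215\right) = \left(- \frac{1}{124}\right) \left(-867\right) \left(-215\right) = \frac{867}{124} \left(-215\right) = - \frac{186405}{124}$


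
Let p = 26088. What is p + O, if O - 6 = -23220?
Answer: 2874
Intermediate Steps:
O = -23214 (O = 6 - 23220 = -23214)
p + O = 26088 - 23214 = 2874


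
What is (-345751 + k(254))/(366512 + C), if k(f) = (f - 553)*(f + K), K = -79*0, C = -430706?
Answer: 421697/64194 ≈ 6.5691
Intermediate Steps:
K = 0
k(f) = f*(-553 + f) (k(f) = (f - 553)*(f + 0) = (-553 + f)*f = f*(-553 + f))
(-345751 + k(254))/(366512 + C) = (-345751 + 254*(-553 + 254))/(366512 - 430706) = (-345751 + 254*(-299))/(-64194) = (-345751 - 75946)*(-1/64194) = -421697*(-1/64194) = 421697/64194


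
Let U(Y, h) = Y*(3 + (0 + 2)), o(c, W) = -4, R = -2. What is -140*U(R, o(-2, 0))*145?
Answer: 203000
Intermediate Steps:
U(Y, h) = 5*Y (U(Y, h) = Y*(3 + 2) = Y*5 = 5*Y)
-140*U(R, o(-2, 0))*145 = -700*(-2)*145 = -140*(-10)*145 = 1400*145 = 203000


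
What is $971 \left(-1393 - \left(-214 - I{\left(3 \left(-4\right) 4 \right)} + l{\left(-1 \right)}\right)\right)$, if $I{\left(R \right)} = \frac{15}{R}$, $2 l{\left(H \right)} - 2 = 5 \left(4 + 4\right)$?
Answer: $- \frac{18648055}{16} \approx -1.1655 \cdot 10^{6}$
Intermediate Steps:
$l{\left(H \right)} = 21$ ($l{\left(H \right)} = 1 + \frac{5 \left(4 + 4\right)}{2} = 1 + \frac{5 \cdot 8}{2} = 1 + \frac{1}{2} \cdot 40 = 1 + 20 = 21$)
$971 \left(-1393 - \left(-214 - I{\left(3 \left(-4\right) 4 \right)} + l{\left(-1 \right)}\right)\right) = 971 \left(-1393 - \left(21 - 214 + \frac{5}{16}\right)\right) = 971 \left(-1393 + \left(\frac{15}{\left(-12\right) 4} - \left(21 - 214\right)\right)\right) = 971 \left(-1393 + \left(\frac{15}{-48} - -193\right)\right) = 971 \left(-1393 + \left(15 \left(- \frac{1}{48}\right) + 193\right)\right) = 971 \left(-1393 + \left(- \frac{5}{16} + 193\right)\right) = 971 \left(-1393 + \frac{3083}{16}\right) = 971 \left(- \frac{19205}{16}\right) = - \frac{18648055}{16}$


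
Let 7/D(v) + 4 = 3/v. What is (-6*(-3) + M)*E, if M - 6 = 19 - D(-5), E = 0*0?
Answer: 0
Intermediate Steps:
D(v) = 7/(-4 + 3/v)
E = 0
M = 610/23 (M = 6 + (19 - (-7)*(-5)/(-3 + 4*(-5))) = 6 + (19 - (-7)*(-5)/(-3 - 20)) = 6 + (19 - (-7)*(-5)/(-23)) = 6 + (19 - (-7)*(-5)*(-1)/23) = 6 + (19 - 1*(-35/23)) = 6 + (19 + 35/23) = 6 + 472/23 = 610/23 ≈ 26.522)
(-6*(-3) + M)*E = (-6*(-3) + 610/23)*0 = (18 + 610/23)*0 = (1024/23)*0 = 0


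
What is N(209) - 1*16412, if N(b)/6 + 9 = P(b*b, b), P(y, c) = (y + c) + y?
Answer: 508960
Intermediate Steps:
P(y, c) = c + 2*y (P(y, c) = (c + y) + y = c + 2*y)
N(b) = -54 + 6*b + 12*b² (N(b) = -54 + 6*(b + 2*(b*b)) = -54 + 6*(b + 2*b²) = -54 + (6*b + 12*b²) = -54 + 6*b + 12*b²)
N(209) - 1*16412 = (-54 + 6*209 + 12*209²) - 1*16412 = (-54 + 1254 + 12*43681) - 16412 = (-54 + 1254 + 524172) - 16412 = 525372 - 16412 = 508960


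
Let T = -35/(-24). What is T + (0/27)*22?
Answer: 35/24 ≈ 1.4583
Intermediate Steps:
T = 35/24 (T = -35*(-1/24) = 35/24 ≈ 1.4583)
T + (0/27)*22 = 35/24 + (0/27)*22 = 35/24 + (0*(1/27))*22 = 35/24 + 0*22 = 35/24 + 0 = 35/24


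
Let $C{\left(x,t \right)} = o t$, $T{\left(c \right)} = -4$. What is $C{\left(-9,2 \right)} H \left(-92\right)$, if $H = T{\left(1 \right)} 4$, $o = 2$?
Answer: $5888$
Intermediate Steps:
$C{\left(x,t \right)} = 2 t$
$H = -16$ ($H = \left(-4\right) 4 = -16$)
$C{\left(-9,2 \right)} H \left(-92\right) = 2 \cdot 2 \left(-16\right) \left(-92\right) = 4 \left(-16\right) \left(-92\right) = \left(-64\right) \left(-92\right) = 5888$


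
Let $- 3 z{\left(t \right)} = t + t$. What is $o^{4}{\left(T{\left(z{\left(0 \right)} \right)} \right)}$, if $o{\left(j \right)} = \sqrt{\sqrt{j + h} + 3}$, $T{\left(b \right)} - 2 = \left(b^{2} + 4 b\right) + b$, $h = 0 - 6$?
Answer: $5 + 12 i \approx 5.0 + 12.0 i$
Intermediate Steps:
$h = -6$ ($h = 0 - 6 = -6$)
$z{\left(t \right)} = - \frac{2 t}{3}$ ($z{\left(t \right)} = - \frac{t + t}{3} = - \frac{2 t}{3}$)
$T{\left(b \right)} = 2 + b^{2} + 5 b$ ($T{\left(b \right)} = 2 + \left(\left(b^{2} + 4 b\right) + b\right) = 2 + \left(b^{2} + 5 b\right) = 2 + b^{2} + 5 b$)
$o{\left(j \right)} = \sqrt{3 + \sqrt{-6 + j}}$ ($o{\left(j \right)} = \sqrt{\sqrt{j - 6} + 3} = \sqrt{\sqrt{-6 + j} + 3} = \sqrt{3 + \sqrt{-6 + j}}$)
$o^{4}{\left(T{\left(z{\left(0 \right)} \right)} \right)} = \left(\sqrt{3 + \sqrt{-6 + \left(2 + \left(\left(- \frac{2}{3}\right) 0\right)^{2} + 5 \left(\left(- \frac{2}{3}\right) 0\right)\right)}}\right)^{4} = \left(\sqrt{3 + \sqrt{-6 + \left(2 + 0^{2} + 5 \cdot 0\right)}}\right)^{4} = \left(\sqrt{3 + \sqrt{-6 + \left(2 + 0 + 0\right)}}\right)^{4} = \left(\sqrt{3 + \sqrt{-6 + 2}}\right)^{4} = \left(\sqrt{3 + \sqrt{-4}}\right)^{4} = \left(\sqrt{3 + 2 i}\right)^{4} = \left(3 + 2 i\right)^{2}$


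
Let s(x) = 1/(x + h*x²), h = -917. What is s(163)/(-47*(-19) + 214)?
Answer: -1/26970516270 ≈ -3.7078e-11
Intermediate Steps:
s(x) = 1/(x - 917*x²)
s(163)/(-47*(-19) + 214) = (-1/(163*(-1 + 917*163)))/(-47*(-19) + 214) = (-1*1/163/(-1 + 149471))/(893 + 214) = -1*1/163/149470/1107 = -1*1/163*1/149470*(1/1107) = -1/24363610*1/1107 = -1/26970516270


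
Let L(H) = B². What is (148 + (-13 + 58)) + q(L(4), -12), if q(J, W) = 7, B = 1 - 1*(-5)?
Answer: 200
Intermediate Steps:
B = 6 (B = 1 + 5 = 6)
L(H) = 36 (L(H) = 6² = 36)
(148 + (-13 + 58)) + q(L(4), -12) = (148 + (-13 + 58)) + 7 = (148 + 45) + 7 = 193 + 7 = 200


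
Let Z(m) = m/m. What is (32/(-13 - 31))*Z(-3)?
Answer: -8/11 ≈ -0.72727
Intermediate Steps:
Z(m) = 1
(32/(-13 - 31))*Z(-3) = (32/(-13 - 31))*1 = (32/(-44))*1 = -1/44*32*1 = -8/11*1 = -8/11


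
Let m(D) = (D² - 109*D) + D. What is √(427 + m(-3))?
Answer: 2*√190 ≈ 27.568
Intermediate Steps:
m(D) = D² - 108*D
√(427 + m(-3)) = √(427 - 3*(-108 - 3)) = √(427 - 3*(-111)) = √(427 + 333) = √760 = 2*√190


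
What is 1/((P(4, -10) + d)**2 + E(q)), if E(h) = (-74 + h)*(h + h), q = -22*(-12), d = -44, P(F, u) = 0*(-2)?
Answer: 1/102256 ≈ 9.7794e-6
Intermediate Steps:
P(F, u) = 0
q = 264
E(h) = 2*h*(-74 + h) (E(h) = (-74 + h)*(2*h) = 2*h*(-74 + h))
1/((P(4, -10) + d)**2 + E(q)) = 1/((0 - 44)**2 + 2*264*(-74 + 264)) = 1/((-44)**2 + 2*264*190) = 1/(1936 + 100320) = 1/102256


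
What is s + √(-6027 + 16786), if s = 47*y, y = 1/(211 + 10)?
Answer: 47/221 + √10759 ≈ 103.94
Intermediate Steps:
y = 1/221 ≈ 0.0045249
s = 47/221 (s = 47*(1/221) = 47/221 ≈ 0.21267)
s + √(-6027 + 16786) = 47/221 + √(-6027 + 16786) = 47/221 + √10759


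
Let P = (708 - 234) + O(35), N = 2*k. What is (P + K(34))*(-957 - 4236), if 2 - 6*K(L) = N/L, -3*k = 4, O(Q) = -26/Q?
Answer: -1463356819/595 ≈ -2.4594e+6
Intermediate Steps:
k = -4/3 (k = -⅓*4 = -4/3 ≈ -1.3333)
N = -8/3 (N = 2*(-4/3) = -8/3 ≈ -2.6667)
P = 16564/35 (P = (708 - 234) - 26/35 = 474 - 26*1/35 = 474 - 26/35 = 16564/35 ≈ 473.26)
K(L) = ⅓ + 4/(9*L) (K(L) = ⅓ - (-4)/(9*L) = ⅓ + 4/(9*L))
(P + K(34))*(-957 - 4236) = (16564/35 + (⅑)*(4 + 3*34)/34)*(-957 - 4236) = (16564/35 + (⅑)*(1/34)*(4 + 102))*(-5193) = (16564/35 + (⅑)*(1/34)*106)*(-5193) = (16564/35 + 53/153)*(-5193) = (2536147/5355)*(-5193) = -1463356819/595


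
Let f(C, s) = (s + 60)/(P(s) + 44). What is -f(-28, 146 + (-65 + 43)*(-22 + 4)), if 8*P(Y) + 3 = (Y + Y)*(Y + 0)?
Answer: -4816/587877 ≈ -0.0081922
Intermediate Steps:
P(Y) = -3/8 + Y²/4 (P(Y) = -3/8 + ((Y + Y)*(Y + 0))/8 = -3/8 + ((2*Y)*Y)/8 = -3/8 + (2*Y²)/8 = -3/8 + Y²/4)
f(C, s) = (60 + s)/(349/8 + s²/4) (f(C, s) = (s + 60)/((-3/8 + s²/4) + 44) = (60 + s)/(349/8 + s²/4))
-f(-28, 146 + (-65 + 43)*(-22 + 4)) = -8*(60 + (146 + (-65 + 43)*(-22 + 4)))/(349 + 2*(146 + (-65 + 43)*(-22 + 4))²) = -8*(60 + (146 - 22*(-18)))/(349 + 2*(146 - 22*(-18))²) = -8*(60 + (146 + 396))/(349 + 2*(146 + 396)²) = -8*(60 + 542)/(349 + 2*542²) = -8*602/(349 + 2*293764) = -8*602/(349 + 587528) = -8*602/587877 = -1*4816/587877 = -4816/587877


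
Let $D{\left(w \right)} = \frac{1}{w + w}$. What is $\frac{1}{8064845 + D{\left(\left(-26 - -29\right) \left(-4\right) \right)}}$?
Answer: $\frac{24}{193556279} \approx 1.24 \cdot 10^{-7}$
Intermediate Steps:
$D{\left(w \right)} = \frac{1}{2 w}$
$\frac{1}{8064845 + D{\left(\left(-26 - -29\right) \left(-4\right) \right)}} = \frac{1}{8064845 + \frac{1}{2 \left(-26 - -29\right) \left(-4\right)}} = \frac{1}{8064845 + \frac{1}{2 \left(-26 + 29\right) \left(-4\right)}} = \frac{1}{8064845 + \frac{1}{2 \cdot 3 \left(-4\right)}} = \frac{1}{8064845 + \frac{1}{2 \left(-12\right)}} = \frac{1}{8064845 + \frac{1}{2} \left(- \frac{1}{12}\right)} = \frac{1}{8064845 - \frac{1}{24}} = \frac{1}{\frac{193556279}{24}} = \frac{24}{193556279}$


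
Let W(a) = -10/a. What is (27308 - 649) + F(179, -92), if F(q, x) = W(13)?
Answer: 346557/13 ≈ 26658.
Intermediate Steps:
F(q, x) = -10/13
(27308 - 649) + F(179, -92) = (27308 - 649) - 10/13 = 26659 - 10/13 = 346557/13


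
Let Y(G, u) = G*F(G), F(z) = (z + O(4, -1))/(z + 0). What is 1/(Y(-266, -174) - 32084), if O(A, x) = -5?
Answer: -1/32355 ≈ -3.0907e-5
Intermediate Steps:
F(z) = (-5 + z)/z (F(z) = (z - 5)/(z + 0) = (-5 + z)/z)
Y(G, u) = -5 + G (Y(G, u) = G*((-5 + G)/G) = -5 + G)
1/(Y(-266, -174) - 32084) = 1/((-5 - 266) - 32084) = 1/(-271 - 32084) = 1/(-32355) = -1/32355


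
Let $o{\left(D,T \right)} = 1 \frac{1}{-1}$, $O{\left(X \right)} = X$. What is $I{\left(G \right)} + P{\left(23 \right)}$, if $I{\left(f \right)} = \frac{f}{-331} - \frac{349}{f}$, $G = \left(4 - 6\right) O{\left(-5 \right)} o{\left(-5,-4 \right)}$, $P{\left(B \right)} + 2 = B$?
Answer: $\frac{185129}{3310} \approx 55.93$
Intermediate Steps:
$P{\left(B \right)} = -2 + B$
$o{\left(D,T \right)} = -1$ ($o{\left(D,T \right)} = 1 \left(-1\right) = -1$)
$G = -10$ ($G = \left(4 - 6\right) \left(-5\right) \left(-1\right) = \left(-2\right) \left(-5\right) \left(-1\right) = 10 \left(-1\right) = -10$)
$I{\left(f \right)} = - \frac{349}{f} - \frac{f}{331}$ ($I{\left(f \right)} = f \left(- \frac{1}{331}\right) - \frac{349}{f} = - \frac{f}{331} - \frac{349}{f} = - \frac{349}{f} - \frac{f}{331}$)
$I{\left(G \right)} + P{\left(23 \right)} = \left(- \frac{349}{-10} - - \frac{10}{331}\right) + \left(-2 + 23\right) = \left(\left(-349\right) \left(- \frac{1}{10}\right) + \frac{10}{331}\right) + 21 = \left(\frac{349}{10} + \frac{10}{331}\right) + 21 = \frac{115619}{3310} + 21 = \frac{185129}{3310}$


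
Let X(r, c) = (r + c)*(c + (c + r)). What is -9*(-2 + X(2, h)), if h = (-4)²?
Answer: -5490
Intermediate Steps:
h = 16
X(r, c) = (c + r)*(r + 2*c)
-9*(-2 + X(2, h)) = -9*(-2 + (2² + 2*16² + 3*16*2)) = -9*(-2 + (4 + 2*256 + 96)) = -9*(-2 + (4 + 512 + 96)) = -9*(-2 + 612) = -9*610 = -5490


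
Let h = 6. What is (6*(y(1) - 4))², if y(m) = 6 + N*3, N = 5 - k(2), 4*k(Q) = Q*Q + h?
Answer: 3249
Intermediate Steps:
k(Q) = 3/2 + Q²/4 (k(Q) = (Q*Q + 6)/4 = (Q² + 6)/4 = (6 + Q²)/4 = 3/2 + Q²/4)
N = 5/2 (N = 5 - (3/2 + (¼)*2²) = 5 - (3/2 + (¼)*4) = 5 - (3/2 + 1) = 5 - 1*5/2 = 5 - 5/2 = 5/2 ≈ 2.5000)
y(m) = 27/2 (y(m) = 6 + (5/2)*3 = 6 + 15/2 = 27/2)
(6*(y(1) - 4))² = (6*(27/2 - 4))² = (6*(19/2))² = 57² = 3249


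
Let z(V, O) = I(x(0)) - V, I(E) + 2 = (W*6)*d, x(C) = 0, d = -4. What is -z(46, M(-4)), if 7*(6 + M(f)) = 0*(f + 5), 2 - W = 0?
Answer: 96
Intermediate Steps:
W = 2 (W = 2 - 1*0 = 2 + 0 = 2)
I(E) = -50 (I(E) = -2 + (2*6)*(-4) = -2 + 12*(-4) = -2 - 48 = -50)
M(f) = -6 (M(f) = -6 + (0*(f + 5))/7 = -6 + (0*(5 + f))/7 = -6 + (⅐)*0 = -6 + 0 = -6)
z(V, O) = -50 - V
-z(46, M(-4)) = -(-50 - 1*46) = -(-50 - 46) = -1*(-96) = 96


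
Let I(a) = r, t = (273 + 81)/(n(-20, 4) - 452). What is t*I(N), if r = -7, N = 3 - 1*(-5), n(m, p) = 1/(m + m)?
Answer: 4720/861 ≈ 5.4820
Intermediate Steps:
n(m, p) = 1/(2*m)
t = -4720/6027 (t = (273 + 81)/((½)/(-20) - 452) = 354/((½)*(-1/20) - 452) = 354/(-1/40 - 452) = 354/(-18081/40) = 354*(-40/18081) = -4720/6027 ≈ -0.78314)
N = 8 (N = 3 + 5 = 8)
I(a) = -7
t*I(N) = -4720/6027*(-7) = 4720/861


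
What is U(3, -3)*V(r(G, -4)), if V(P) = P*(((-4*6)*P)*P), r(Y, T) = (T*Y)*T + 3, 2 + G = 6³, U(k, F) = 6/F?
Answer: 1931895143184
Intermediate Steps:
G = 214 (G = -2 + 6³ = -2 + 216 = 214)
r(Y, T) = 3 + Y*T² (r(Y, T) = Y*T² + 3 = 3 + Y*T²)
V(P) = -24*P³ (V(P) = P*((-24*P)*P) = P*(-24*P²) = -24*P³)
U(3, -3)*V(r(G, -4)) = (6/(-3))*(-24*(3 + 214*(-4)²)³) = (6*(-⅓))*(-24*(3 + 214*16)³) = -(-48)*(3 + 3424)³ = -(-48)*3427³ = -(-48)*40247815483 = -2*(-965947571592) = 1931895143184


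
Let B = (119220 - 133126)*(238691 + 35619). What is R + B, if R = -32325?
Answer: -3814587185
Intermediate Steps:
B = -3814554860 (B = -13906*274310 = -3814554860)
R + B = -32325 - 3814554860 = -3814587185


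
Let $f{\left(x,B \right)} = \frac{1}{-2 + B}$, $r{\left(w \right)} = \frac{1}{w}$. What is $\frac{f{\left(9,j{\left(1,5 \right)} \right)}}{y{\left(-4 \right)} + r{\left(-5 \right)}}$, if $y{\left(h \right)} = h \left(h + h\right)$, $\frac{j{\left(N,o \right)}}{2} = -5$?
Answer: $- \frac{5}{1908} \approx -0.0026205$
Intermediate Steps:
$j{\left(N,o \right)} = -10$ ($j{\left(N,o \right)} = 2 \left(-5\right) = -10$)
$y{\left(h \right)} = 2 h^{2}$ ($y{\left(h \right)} = h 2 h = 2 h^{2}$)
$\frac{f{\left(9,j{\left(1,5 \right)} \right)}}{y{\left(-4 \right)} + r{\left(-5 \right)}} = \frac{1}{\left(2 \left(-4\right)^{2} + \frac{1}{-5}\right) \left(-2 - 10\right)} = \frac{1}{\left(2 \cdot 16 - \frac{1}{5}\right) \left(-12\right)} = \frac{1}{32 - \frac{1}{5}} \left(- \frac{1}{12}\right) = \frac{1}{\frac{159}{5}} \left(- \frac{1}{12}\right) = \frac{5}{159} \left(- \frac{1}{12}\right) = - \frac{5}{1908}$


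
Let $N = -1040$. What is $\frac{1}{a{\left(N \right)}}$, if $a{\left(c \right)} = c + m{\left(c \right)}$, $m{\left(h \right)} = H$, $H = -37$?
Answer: $- \frac{1}{1077} \approx -0.00092851$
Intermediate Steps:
$m{\left(h \right)} = -37$
$a{\left(c \right)} = -37 + c$ ($a{\left(c \right)} = c - 37 = -37 + c$)
$\frac{1}{a{\left(N \right)}} = \frac{1}{-37 - 1040} = \frac{1}{-1077} = - \frac{1}{1077}$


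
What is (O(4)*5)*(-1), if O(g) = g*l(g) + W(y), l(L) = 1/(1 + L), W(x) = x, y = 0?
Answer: -4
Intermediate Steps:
O(g) = g/(1 + g) (O(g) = g/(1 + g) + 0 = g/(1 + g))
(O(4)*5)*(-1) = ((4/(1 + 4))*5)*(-1) = ((4/5)*5)*(-1) = ((4*(⅕))*5)*(-1) = ((⅘)*5)*(-1) = 4*(-1) = -4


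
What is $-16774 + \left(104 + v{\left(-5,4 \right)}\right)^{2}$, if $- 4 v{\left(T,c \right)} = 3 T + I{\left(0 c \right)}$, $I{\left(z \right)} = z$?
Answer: $- \frac{82623}{16} \approx -5163.9$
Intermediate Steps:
$v{\left(T,c \right)} = - \frac{3 T}{4}$ ($v{\left(T,c \right)} = - \frac{3 T + 0 c}{4} = - \frac{3 T + 0}{4} = - \frac{3 T}{4}$)
$-16774 + \left(104 + v{\left(-5,4 \right)}\right)^{2} = -16774 + \left(104 - - \frac{15}{4}\right)^{2} = -16774 + \left(104 + \frac{15}{4}\right)^{2} = -16774 + \left(\frac{431}{4}\right)^{2} = -16774 + \frac{185761}{16} = - \frac{82623}{16}$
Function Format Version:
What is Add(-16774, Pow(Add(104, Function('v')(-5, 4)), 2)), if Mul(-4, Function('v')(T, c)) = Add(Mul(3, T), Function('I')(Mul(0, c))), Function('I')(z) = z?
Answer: Rational(-82623, 16) ≈ -5163.9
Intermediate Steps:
Function('v')(T, c) = Mul(Rational(-3, 4), T) (Function('v')(T, c) = Mul(Rational(-1, 4), Add(Mul(3, T), Mul(0, c))) = Mul(Rational(-1, 4), Add(Mul(3, T), 0)) = Mul(Rational(-1, 4), Mul(3, T)) = Mul(Rational(-3, 4), T))
Add(-16774, Pow(Add(104, Function('v')(-5, 4)), 2)) = Add(-16774, Pow(Add(104, Mul(Rational(-3, 4), -5)), 2)) = Add(-16774, Pow(Add(104, Rational(15, 4)), 2)) = Add(-16774, Pow(Rational(431, 4), 2)) = Add(-16774, Rational(185761, 16)) = Rational(-82623, 16)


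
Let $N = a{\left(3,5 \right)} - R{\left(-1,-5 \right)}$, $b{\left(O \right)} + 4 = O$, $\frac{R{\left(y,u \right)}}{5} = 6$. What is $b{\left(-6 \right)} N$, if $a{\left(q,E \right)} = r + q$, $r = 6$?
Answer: $210$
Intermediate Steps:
$a{\left(q,E \right)} = 6 + q$
$R{\left(y,u \right)} = 30$ ($R{\left(y,u \right)} = 5 \cdot 6 = 30$)
$b{\left(O \right)} = -4 + O$
$N = -21$ ($N = \left(6 + 3\right) - 30 = 9 - 30 = -21$)
$b{\left(-6 \right)} N = \left(-4 - 6\right) \left(-21\right) = \left(-10\right) \left(-21\right) = 210$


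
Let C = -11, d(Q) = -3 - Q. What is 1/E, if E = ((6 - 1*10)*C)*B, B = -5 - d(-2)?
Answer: -1/176 ≈ -0.0056818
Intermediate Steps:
B = -4 (B = -5 - (-3 - 1*(-2)) = -5 - (-3 + 2) = -5 - 1*(-1) = -5 + 1 = -4)
E = -176 (E = ((6 - 1*10)*(-11))*(-4) = ((6 - 10)*(-11))*(-4) = -4*(-11)*(-4) = 44*(-4) = -176)
1/E = 1/(-176) = -1/176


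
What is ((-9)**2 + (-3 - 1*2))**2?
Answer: 5776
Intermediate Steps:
((-9)**2 + (-3 - 1*2))**2 = (81 + (-3 - 2))**2 = (81 - 5)**2 = 76**2 = 5776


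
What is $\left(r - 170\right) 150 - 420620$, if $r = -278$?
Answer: $-487820$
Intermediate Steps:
$\left(r - 170\right) 150 - 420620 = \left(-278 - 170\right) 150 - 420620 = \left(-448\right) 150 - 420620 = -67200 - 420620 = -487820$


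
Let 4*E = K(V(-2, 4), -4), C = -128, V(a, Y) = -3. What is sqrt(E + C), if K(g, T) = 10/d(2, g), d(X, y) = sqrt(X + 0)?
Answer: sqrt(-512 + 5*sqrt(2))/2 ≈ 11.235*I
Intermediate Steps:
d(X, y) = sqrt(X)
K(g, T) = 5*sqrt(2) (K(g, T) = 10/(sqrt(2)) = 10*(sqrt(2)/2) = 5*sqrt(2))
E = 5*sqrt(2)/4 (E = (5*sqrt(2))/4 = 5*sqrt(2)/4 ≈ 1.7678)
sqrt(E + C) = sqrt(5*sqrt(2)/4 - 128) = sqrt(-128 + 5*sqrt(2)/4)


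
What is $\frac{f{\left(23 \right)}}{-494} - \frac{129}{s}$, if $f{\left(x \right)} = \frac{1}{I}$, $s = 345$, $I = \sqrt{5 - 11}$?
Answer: $- \frac{43}{115} + \frac{i \sqrt{6}}{2964} \approx -0.37391 + 0.00082641 i$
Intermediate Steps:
$I = i \sqrt{6}$ ($I = \sqrt{-6} = i \sqrt{6} \approx 2.4495 i$)
$f{\left(x \right)} = - \frac{i \sqrt{6}}{6}$ ($f{\left(x \right)} = \frac{1}{i \sqrt{6}} = - \frac{i \sqrt{6}}{6}$)
$\frac{f{\left(23 \right)}}{-494} - \frac{129}{s} = \frac{\left(- \frac{1}{6}\right) i \sqrt{6}}{-494} - \frac{129}{345} = - \frac{i \sqrt{6}}{6} \left(- \frac{1}{494}\right) - \frac{43}{115} = \frac{i \sqrt{6}}{2964} - \frac{43}{115} = - \frac{43}{115} + \frac{i \sqrt{6}}{2964}$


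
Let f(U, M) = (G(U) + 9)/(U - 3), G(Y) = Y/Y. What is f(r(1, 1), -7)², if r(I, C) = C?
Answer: 25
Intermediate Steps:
G(Y) = 1
f(U, M) = 10/(-3 + U) (f(U, M) = (1 + 9)/(U - 3) = 10/(-3 + U))
f(r(1, 1), -7)² = (10/(-3 + 1))² = (10/(-2))² = (10*(-½))² = (-5)² = 25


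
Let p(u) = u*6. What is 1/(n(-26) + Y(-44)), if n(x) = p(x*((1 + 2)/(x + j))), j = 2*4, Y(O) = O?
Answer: -1/18 ≈ -0.055556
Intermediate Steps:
j = 8
p(u) = 6*u
n(x) = 18*x/(8 + x) (n(x) = 6*(x*((1 + 2)/(x + 8))) = 6*(x*(3/(8 + x))) = 6*(3*x/(8 + x)) = 18*x/(8 + x))
1/(n(-26) + Y(-44)) = 1/(18*(-26)/(8 - 26) - 44) = 1/(18*(-26)/(-18) - 44) = 1/(18*(-26)*(-1/18) - 44) = 1/(26 - 44) = 1/(-18) = -1/18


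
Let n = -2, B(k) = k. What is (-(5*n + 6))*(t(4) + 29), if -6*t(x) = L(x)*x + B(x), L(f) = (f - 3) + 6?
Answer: 284/3 ≈ 94.667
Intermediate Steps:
L(f) = 3 + f (L(f) = (-3 + f) + 6 = 3 + f)
t(x) = -x/6 - x*(3 + x)/6 (t(x) = -((3 + x)*x + x)/6 = -(x*(3 + x) + x)/6 = -(x + x*(3 + x))/6 = -x/6 - x*(3 + x)/6)
(-(5*n + 6))*(t(4) + 29) = (-(5*(-2) + 6))*((⅙)*4*(-4 - 1*4) + 29) = (-(-10 + 6))*((⅙)*4*(-4 - 4) + 29) = (-1*(-4))*((⅙)*4*(-8) + 29) = 4*(-16/3 + 29) = 4*(71/3) = 284/3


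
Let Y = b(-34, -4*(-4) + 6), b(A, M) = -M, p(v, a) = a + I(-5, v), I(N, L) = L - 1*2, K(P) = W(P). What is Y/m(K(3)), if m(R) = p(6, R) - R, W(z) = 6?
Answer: -11/2 ≈ -5.5000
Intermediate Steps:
K(P) = 6
I(N, L) = -2 + L (I(N, L) = L - 2 = -2 + L)
p(v, a) = -2 + a + v (p(v, a) = a + (-2 + v) = -2 + a + v)
m(R) = 4 (m(R) = (-2 + R + 6) - R = (4 + R) - R = 4)
Y = -22 (Y = -(-4*(-4) + 6) = -(16 + 6) = -1*22 = -22)
Y/m(K(3)) = -22/4 = -22*1/4 = -11/2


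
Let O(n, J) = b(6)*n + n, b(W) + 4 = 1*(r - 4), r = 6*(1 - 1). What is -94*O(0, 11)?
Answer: 0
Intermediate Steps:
r = 0 (r = 6*0 = 0)
b(W) = -8 (b(W) = -4 + 1*(0 - 4) = -4 + 1*(-4) = -4 - 4 = -8)
O(n, J) = -7*n (O(n, J) = -8*n + n = -7*n)
-94*O(0, 11) = -(-658)*0 = -94*0 = 0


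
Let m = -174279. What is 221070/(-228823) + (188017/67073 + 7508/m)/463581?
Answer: -171138418267731961219/177141392394131981403 ≈ -0.96611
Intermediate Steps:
221070/(-228823) + (188017/67073 + 7508/m)/463581 = 221070/(-228823) + (188017/67073 + 7508/(-174279))/463581 = 221070*(-1/228823) + (188017*(1/67073) + 7508*(-1/174279))*(1/463581) = -221070/228823 + (188017/67073 - 7508/174279)*(1/463581) = -221070/228823 + (32263830659/11689415367)*(1/463581) = -221070/228823 + 32263830659/5418990865249227 = -171138418267731961219/177141392394131981403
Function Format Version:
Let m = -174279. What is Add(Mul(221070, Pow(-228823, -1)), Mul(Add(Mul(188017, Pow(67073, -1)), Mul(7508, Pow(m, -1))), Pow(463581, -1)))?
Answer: Rational(-171138418267731961219, 177141392394131981403) ≈ -0.96611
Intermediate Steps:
Add(Mul(221070, Pow(-228823, -1)), Mul(Add(Mul(188017, Pow(67073, -1)), Mul(7508, Pow(m, -1))), Pow(463581, -1))) = Add(Mul(221070, Pow(-228823, -1)), Mul(Add(Mul(188017, Pow(67073, -1)), Mul(7508, Pow(-174279, -1))), Pow(463581, -1))) = Add(Mul(221070, Rational(-1, 228823)), Mul(Add(Mul(188017, Rational(1, 67073)), Mul(7508, Rational(-1, 174279))), Rational(1, 463581))) = Add(Rational(-221070, 228823), Mul(Add(Rational(188017, 67073), Rational(-7508, 174279)), Rational(1, 463581))) = Add(Rational(-221070, 228823), Mul(Rational(32263830659, 11689415367), Rational(1, 463581))) = Add(Rational(-221070, 228823), Rational(32263830659, 5418990865249227)) = Rational(-171138418267731961219, 177141392394131981403)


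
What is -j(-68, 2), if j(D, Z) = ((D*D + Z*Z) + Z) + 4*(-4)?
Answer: -4614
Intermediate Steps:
j(D, Z) = -16 + Z + D² + Z² (j(D, Z) = ((D² + Z²) + Z) - 16 = (Z + D² + Z²) - 16 = -16 + Z + D² + Z²)
-j(-68, 2) = -(-16 + 2 + (-68)² + 2²) = -(-16 + 2 + 4624 + 4) = -1*4614 = -4614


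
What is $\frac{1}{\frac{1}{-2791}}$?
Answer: $-2791$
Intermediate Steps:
$\frac{1}{\frac{1}{-2791}} = \frac{1}{- \frac{1}{2791}} = -2791$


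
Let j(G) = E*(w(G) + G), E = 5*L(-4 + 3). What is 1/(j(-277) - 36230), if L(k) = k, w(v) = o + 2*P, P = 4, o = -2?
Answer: -1/34875 ≈ -2.8674e-5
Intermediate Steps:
w(v) = 6 (w(v) = -2 + 2*4 = -2 + 8 = 6)
E = -5 (E = 5*(-4 + 3) = 5*(-1) = -5)
j(G) = -30 - 5*G (j(G) = -5*(6 + G) = -30 - 5*G)
1/(j(-277) - 36230) = 1/((-30 - 5*(-277)) - 36230) = 1/((-30 + 1385) - 36230) = 1/(1355 - 36230) = 1/(-34875) = -1/34875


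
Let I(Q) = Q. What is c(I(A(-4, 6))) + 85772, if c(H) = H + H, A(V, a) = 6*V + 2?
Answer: 85728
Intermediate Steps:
A(V, a) = 2 + 6*V
c(H) = 2*H
c(I(A(-4, 6))) + 85772 = 2*(2 + 6*(-4)) + 85772 = 2*(2 - 24) + 85772 = 2*(-22) + 85772 = -44 + 85772 = 85728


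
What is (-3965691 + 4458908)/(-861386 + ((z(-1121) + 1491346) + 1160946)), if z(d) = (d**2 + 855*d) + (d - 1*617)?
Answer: 493217/2087354 ≈ 0.23629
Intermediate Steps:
z(d) = -617 + d**2 + 856*d (z(d) = (d**2 + 855*d) + (d - 617) = (d**2 + 855*d) + (-617 + d) = -617 + d**2 + 856*d)
(-3965691 + 4458908)/(-861386 + ((z(-1121) + 1491346) + 1160946)) = (-3965691 + 4458908)/(-861386 + (((-617 + (-1121)**2 + 856*(-1121)) + 1491346) + 1160946)) = 493217/(-861386 + (((-617 + 1256641 - 959576) + 1491346) + 1160946)) = 493217/(-861386 + ((296448 + 1491346) + 1160946)) = 493217/(-861386 + (1787794 + 1160946)) = 493217/(-861386 + 2948740) = 493217/2087354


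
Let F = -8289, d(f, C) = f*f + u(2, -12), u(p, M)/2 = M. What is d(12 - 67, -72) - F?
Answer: 11290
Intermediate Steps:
u(p, M) = 2*M
d(f, C) = -24 + f² (d(f, C) = f*f + 2*(-12) = f² - 24 = -24 + f²)
d(12 - 67, -72) - F = (-24 + (12 - 67)²) - 1*(-8289) = (-24 + (-55)²) + 8289 = (-24 + 3025) + 8289 = 3001 + 8289 = 11290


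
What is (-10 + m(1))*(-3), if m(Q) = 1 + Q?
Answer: 24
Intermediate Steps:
(-10 + m(1))*(-3) = (-10 + (1 + 1))*(-3) = (-10 + 2)*(-3) = -8*(-3) = 24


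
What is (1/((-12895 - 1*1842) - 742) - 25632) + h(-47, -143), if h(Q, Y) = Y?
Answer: -398971226/15479 ≈ -25775.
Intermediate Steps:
(1/((-12895 - 1*1842) - 742) - 25632) + h(-47, -143) = (1/((-12895 - 1*1842) - 742) - 25632) - 143 = (1/((-12895 - 1842) - 742) - 25632) - 143 = (1/(-14737 - 742) - 25632) - 143 = (1/(-15479) - 25632) - 143 = (-1/15479 - 25632) - 143 = -396757729/15479 - 143 = -398971226/15479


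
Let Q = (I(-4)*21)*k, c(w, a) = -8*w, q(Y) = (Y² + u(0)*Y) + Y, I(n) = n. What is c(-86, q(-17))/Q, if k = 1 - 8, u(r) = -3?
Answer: 172/147 ≈ 1.1701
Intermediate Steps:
q(Y) = Y² - 2*Y (q(Y) = (Y² - 3*Y) + Y = Y² - 2*Y)
k = -7
Q = 588 (Q = -4*21*(-7) = -84*(-7) = 588)
c(-86, q(-17))/Q = -8*(-86)/588 = 688*(1/588) = 172/147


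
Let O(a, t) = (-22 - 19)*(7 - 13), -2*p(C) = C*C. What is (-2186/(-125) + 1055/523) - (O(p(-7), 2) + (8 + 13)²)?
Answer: -43637472/65375 ≈ -667.50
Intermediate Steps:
p(C) = -C²/2 (p(C) = -C*C/2 = -C²/2)
O(a, t) = 246 (O(a, t) = -41*(-6) = 246)
(-2186/(-125) + 1055/523) - (O(p(-7), 2) + (8 + 13)²) = (-2186/(-125) + 1055/523) - (246 + (8 + 13)²) = (-2186*(-1/125) + 1055*(1/523)) - (246 + 21²) = (2186/125 + 1055/523) - (246 + 441) = 1275153/65375 - 1*687 = 1275153/65375 - 687 = -43637472/65375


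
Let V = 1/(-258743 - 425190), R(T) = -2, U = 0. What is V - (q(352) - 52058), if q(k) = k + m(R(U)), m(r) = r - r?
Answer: 35363439697/683933 ≈ 51706.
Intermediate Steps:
m(r) = 0
q(k) = k (q(k) = k + 0 = k)
V = -1/683933 (V = 1/(-683933) = -1/683933 ≈ -1.4621e-6)
V - (q(352) - 52058) = -1/683933 - (352 - 52058) = -1/683933 - 1*(-51706) = -1/683933 + 51706 = 35363439697/683933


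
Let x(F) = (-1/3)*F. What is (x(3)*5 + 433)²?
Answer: 183184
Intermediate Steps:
x(F) = -F/3 (x(F) = (-1*⅓)*F = -F/3)
(x(3)*5 + 433)² = (-⅓*3*5 + 433)² = (-1*5 + 433)² = (-5 + 433)² = 428² = 183184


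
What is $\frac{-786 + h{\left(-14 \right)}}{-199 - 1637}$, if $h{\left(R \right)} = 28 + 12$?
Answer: $\frac{373}{918} \approx 0.40632$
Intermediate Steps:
$h{\left(R \right)} = 40$
$\frac{-786 + h{\left(-14 \right)}}{-199 - 1637} = \frac{-786 + 40}{-199 - 1637} = - \frac{746}{-1836} = \left(-746\right) \left(- \frac{1}{1836}\right) = \frac{373}{918}$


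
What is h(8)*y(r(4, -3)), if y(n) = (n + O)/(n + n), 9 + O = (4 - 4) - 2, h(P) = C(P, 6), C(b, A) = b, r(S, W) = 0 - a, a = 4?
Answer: 15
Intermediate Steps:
r(S, W) = -4 (r(S, W) = 0 - 1*4 = 0 - 4 = -4)
h(P) = P
O = -11 (O = -9 + ((4 - 4) - 2) = -9 + (0 - 2) = -9 - 2 = -11)
y(n) = (-11 + n)/(2*n) (y(n) = (n - 11)/(n + n) = (-11 + n)/((2*n)) = (-11 + n)*(1/(2*n)) = (-11 + n)/(2*n))
h(8)*y(r(4, -3)) = 8*((½)*(-11 - 4)/(-4)) = 8*((½)*(-¼)*(-15)) = 8*(15/8) = 15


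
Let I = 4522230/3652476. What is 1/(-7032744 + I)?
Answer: -608746/4281154025319 ≈ -1.4219e-7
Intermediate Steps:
I = 753705/608746 (I = 4522230*(1/3652476) = 753705/608746 ≈ 1.2381)
1/(-7032744 + I) = 1/(-7032744 + 753705/608746) = 1/(-4281154025319/608746) = -608746/4281154025319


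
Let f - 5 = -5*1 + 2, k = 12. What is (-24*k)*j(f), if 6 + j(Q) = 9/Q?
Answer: 432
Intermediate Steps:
f = 2 (f = 5 + (-5*1 + 2) = 5 + (-5 + 2) = 5 - 3 = 2)
j(Q) = -6 + 9/Q
(-24*k)*j(f) = (-24*12)*(-6 + 9/2) = -288*(-6 + 9*(½)) = -288*(-6 + 9/2) = -288*(-3/2) = 432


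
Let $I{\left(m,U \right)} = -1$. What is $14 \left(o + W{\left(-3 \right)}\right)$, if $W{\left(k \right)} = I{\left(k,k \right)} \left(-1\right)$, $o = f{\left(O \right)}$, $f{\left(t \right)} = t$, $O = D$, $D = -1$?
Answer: $0$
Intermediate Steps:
$O = -1$
$o = -1$
$W{\left(k \right)} = 1$ ($W{\left(k \right)} = \left(-1\right) \left(-1\right) = 1$)
$14 \left(o + W{\left(-3 \right)}\right) = 14 \left(-1 + 1\right) = 14 \cdot 0 = 0$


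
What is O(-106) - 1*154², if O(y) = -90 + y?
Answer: -23912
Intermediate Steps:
O(-106) - 1*154² = (-90 - 106) - 1*154² = -196 - 1*23716 = -196 - 23716 = -23912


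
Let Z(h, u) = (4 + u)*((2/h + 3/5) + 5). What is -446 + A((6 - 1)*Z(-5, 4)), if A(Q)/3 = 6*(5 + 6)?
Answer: -248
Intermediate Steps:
Z(h, u) = (4 + u)*(28/5 + 2/h) (Z(h, u) = (4 + u)*((2/h + 3*(⅕)) + 5) = (4 + u)*((2/h + ⅗) + 5) = (4 + u)*((⅗ + 2/h) + 5) = (4 + u)*(28/5 + 2/h))
A(Q) = 198 (A(Q) = 3*(6*(5 + 6)) = 3*(6*11) = 3*66 = 198)
-446 + A((6 - 1)*Z(-5, 4)) = -446 + 198 = -248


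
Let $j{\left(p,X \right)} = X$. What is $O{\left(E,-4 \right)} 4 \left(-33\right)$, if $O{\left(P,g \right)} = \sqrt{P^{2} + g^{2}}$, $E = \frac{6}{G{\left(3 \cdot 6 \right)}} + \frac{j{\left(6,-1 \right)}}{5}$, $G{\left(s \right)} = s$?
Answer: $- \frac{88 \sqrt{901}}{5} \approx -528.29$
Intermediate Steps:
$E = \frac{2}{15}$ ($E = \frac{6}{3 \cdot 6} - \frac{1}{5} = \frac{6}{18} - \frac{1}{5} = 6 \cdot \frac{1}{18} - \frac{1}{5} = \frac{1}{3} - \frac{1}{5} = \frac{2}{15} \approx 0.13333$)
$O{\left(E,-4 \right)} 4 \left(-33\right) = \sqrt{\left(\frac{2}{15}\right)^{2} + \left(-4\right)^{2}} \cdot 4 \left(-33\right) = \sqrt{\frac{4}{225} + 16} \cdot 4 \left(-33\right) = \sqrt{\frac{3604}{225}} \cdot 4 \left(-33\right) = \frac{2 \sqrt{901}}{15} \cdot 4 \left(-33\right) = \frac{8 \sqrt{901}}{15} \left(-33\right) = - \frac{88 \sqrt{901}}{5}$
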